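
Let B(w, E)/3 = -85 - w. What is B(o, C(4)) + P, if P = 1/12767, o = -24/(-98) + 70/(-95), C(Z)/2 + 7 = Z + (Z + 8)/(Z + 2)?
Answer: -3013406846/11886077 ≈ -253.52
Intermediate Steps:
C(Z) = -14 + 2*Z + 2*(8 + Z)/(2 + Z) (C(Z) = -14 + 2*(Z + (Z + 8)/(Z + 2)) = -14 + 2*(Z + (8 + Z)/(2 + Z)) = -14 + (2*Z + 2*(8 + Z)/(2 + Z)) = -14 + 2*Z + 2*(8 + Z)/(2 + Z))
o = -458/931 (o = -24*(-1/98) + 70*(-1/95) = 12/49 - 14/19 = -458/931 ≈ -0.49194)
P = 1/12767 ≈ 7.8327e-5
B(w, E) = -255 - 3*w (B(w, E) = 3*(-85 - w) = -255 - 3*w)
B(o, C(4)) + P = (-255 - 3*(-458/931)) + 1/12767 = (-255 + 1374/931) + 1/12767 = -236031/931 + 1/12767 = -3013406846/11886077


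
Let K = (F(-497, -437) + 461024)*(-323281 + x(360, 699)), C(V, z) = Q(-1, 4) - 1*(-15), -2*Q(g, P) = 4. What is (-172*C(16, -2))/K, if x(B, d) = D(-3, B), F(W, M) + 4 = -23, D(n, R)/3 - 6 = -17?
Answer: 1118/74523392029 ≈ 1.5002e-8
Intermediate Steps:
D(n, R) = -33 (D(n, R) = 18 + 3*(-17) = 18 - 51 = -33)
Q(g, P) = -2 (Q(g, P) = -½*4 = -2)
F(W, M) = -27 (F(W, M) = -4 - 23 = -27)
x(B, d) = -33
C(V, z) = 13 (C(V, z) = -2 - 1*(-15) = -2 + 15 = 13)
K = -149046784058 (K = (-27 + 461024)*(-323281 - 33) = 460997*(-323314) = -149046784058)
(-172*C(16, -2))/K = -172*13/(-149046784058) = -2236*(-1/149046784058) = 1118/74523392029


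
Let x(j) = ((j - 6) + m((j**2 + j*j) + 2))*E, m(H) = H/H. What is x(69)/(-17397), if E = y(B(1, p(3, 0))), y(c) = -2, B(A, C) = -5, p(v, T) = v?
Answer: 128/17397 ≈ 0.0073576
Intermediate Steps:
m(H) = 1
E = -2
x(j) = 10 - 2*j (x(j) = ((j - 6) + 1)*(-2) = ((-6 + j) + 1)*(-2) = (-5 + j)*(-2) = 10 - 2*j)
x(69)/(-17397) = (10 - 2*69)/(-17397) = (10 - 138)*(-1/17397) = -128*(-1/17397) = 128/17397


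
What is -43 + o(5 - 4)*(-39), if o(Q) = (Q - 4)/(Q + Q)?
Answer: 31/2 ≈ 15.500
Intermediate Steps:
o(Q) = (-4 + Q)/(2*Q) (o(Q) = (-4 + Q)/((2*Q)) = (-4 + Q)*(1/(2*Q)) = (-4 + Q)/(2*Q))
-43 + o(5 - 4)*(-39) = -43 + ((-4 + (5 - 4))/(2*(5 - 4)))*(-39) = -43 + ((1/2)*(-4 + 1)/1)*(-39) = -43 + ((1/2)*1*(-3))*(-39) = -43 - 3/2*(-39) = -43 + 117/2 = 31/2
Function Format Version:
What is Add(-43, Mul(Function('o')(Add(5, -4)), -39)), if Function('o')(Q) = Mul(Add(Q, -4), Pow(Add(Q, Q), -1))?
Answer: Rational(31, 2) ≈ 15.500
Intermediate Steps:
Function('o')(Q) = Mul(Rational(1, 2), Pow(Q, -1), Add(-4, Q)) (Function('o')(Q) = Mul(Add(-4, Q), Pow(Mul(2, Q), -1)) = Mul(Add(-4, Q), Mul(Rational(1, 2), Pow(Q, -1))) = Mul(Rational(1, 2), Pow(Q, -1), Add(-4, Q)))
Add(-43, Mul(Function('o')(Add(5, -4)), -39)) = Add(-43, Mul(Mul(Rational(1, 2), Pow(Add(5, -4), -1), Add(-4, Add(5, -4))), -39)) = Add(-43, Mul(Mul(Rational(1, 2), Pow(1, -1), Add(-4, 1)), -39)) = Add(-43, Mul(Mul(Rational(1, 2), 1, -3), -39)) = Add(-43, Mul(Rational(-3, 2), -39)) = Add(-43, Rational(117, 2)) = Rational(31, 2)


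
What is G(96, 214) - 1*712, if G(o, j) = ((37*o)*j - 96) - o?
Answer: 759224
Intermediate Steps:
G(o, j) = -96 - o + 37*j*o (G(o, j) = (37*j*o - 96) - o = (-96 + 37*j*o) - o = -96 - o + 37*j*o)
G(96, 214) - 1*712 = (-96 - 1*96 + 37*214*96) - 1*712 = (-96 - 96 + 760128) - 712 = 759936 - 712 = 759224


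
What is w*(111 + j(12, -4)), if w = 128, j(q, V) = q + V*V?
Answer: 17792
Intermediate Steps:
j(q, V) = q + V**2
w*(111 + j(12, -4)) = 128*(111 + (12 + (-4)**2)) = 128*(111 + (12 + 16)) = 128*(111 + 28) = 128*139 = 17792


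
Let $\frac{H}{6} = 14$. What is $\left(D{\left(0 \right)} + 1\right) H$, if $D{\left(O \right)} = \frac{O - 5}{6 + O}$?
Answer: $14$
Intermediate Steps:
$H = 84$ ($H = 6 \cdot 14 = 84$)
$D{\left(O \right)} = \frac{-5 + O}{6 + O}$
$\left(D{\left(0 \right)} + 1\right) H = \left(\frac{-5 + 0}{6 + 0} + 1\right) 84 = \left(\frac{1}{6} \left(-5\right) + 1\right) 84 = \left(- \frac{5}{6} + 1\right) 84 = \frac{1}{6} \cdot 84 = 14$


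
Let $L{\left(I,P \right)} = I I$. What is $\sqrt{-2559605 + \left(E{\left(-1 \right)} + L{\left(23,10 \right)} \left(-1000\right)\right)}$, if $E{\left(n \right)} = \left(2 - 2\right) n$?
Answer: $i \sqrt{3088605} \approx 1757.4 i$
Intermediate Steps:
$L{\left(I,P \right)} = I^{2}$
$E{\left(n \right)} = 0$ ($E{\left(n \right)} = 0 n = 0$)
$\sqrt{-2559605 + \left(E{\left(-1 \right)} + L{\left(23,10 \right)} \left(-1000\right)\right)} = \sqrt{-2559605 + \left(0 + 23^{2} \left(-1000\right)\right)} = \sqrt{-2559605 + \left(0 + 529 \left(-1000\right)\right)} = \sqrt{-2559605 + \left(0 - 529000\right)} = \sqrt{-2559605 - 529000} = \sqrt{-3088605} = i \sqrt{3088605}$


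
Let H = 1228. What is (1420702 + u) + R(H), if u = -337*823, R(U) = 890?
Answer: 1144241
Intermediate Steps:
u = -277351
(1420702 + u) + R(H) = (1420702 - 277351) + 890 = 1143351 + 890 = 1144241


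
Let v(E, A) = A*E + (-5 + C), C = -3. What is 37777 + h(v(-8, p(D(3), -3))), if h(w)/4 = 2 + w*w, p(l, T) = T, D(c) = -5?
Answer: 38809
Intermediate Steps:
v(E, A) = -8 + A*E (v(E, A) = A*E + (-5 - 3) = A*E - 8 = -8 + A*E)
h(w) = 8 + 4*w² (h(w) = 4*(2 + w*w) = 4*(2 + w²) = 8 + 4*w²)
37777 + h(v(-8, p(D(3), -3))) = 37777 + (8 + 4*(-8 - 3*(-8))²) = 37777 + (8 + 4*(-8 + 24)²) = 37777 + (8 + 4*16²) = 37777 + (8 + 4*256) = 37777 + (8 + 1024) = 37777 + 1032 = 38809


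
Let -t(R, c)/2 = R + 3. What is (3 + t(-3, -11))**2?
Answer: 9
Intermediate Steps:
t(R, c) = -6 - 2*R (t(R, c) = -2*(R + 3) = -2*(3 + R) = -6 - 2*R)
(3 + t(-3, -11))**2 = (3 + (-6 - 2*(-3)))**2 = (3 + (-6 + 6))**2 = (3 + 0)**2 = 3**2 = 9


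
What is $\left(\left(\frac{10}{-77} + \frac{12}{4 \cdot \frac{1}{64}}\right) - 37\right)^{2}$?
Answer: $\frac{142205625}{5929} \approx 23985.0$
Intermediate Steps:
$\left(\left(\frac{10}{-77} + \frac{12}{4 \cdot \frac{1}{64}}\right) - 37\right)^{2} = \left(\left(10 \left(- \frac{1}{77}\right) + \frac{12}{4 \cdot \frac{1}{64}}\right) - 37\right)^{2} = \left(\left(- \frac{10}{77} + 12 \frac{1}{\frac{1}{16}}\right) - 37\right)^{2} = \left(\left(- \frac{10}{77} + 12 \cdot 16\right) - 37\right)^{2} = \left(\left(- \frac{10}{77} + 192\right) - 37\right)^{2} = \left(\frac{14774}{77} - 37\right)^{2} = \left(\frac{11925}{77}\right)^{2} = \frac{142205625}{5929}$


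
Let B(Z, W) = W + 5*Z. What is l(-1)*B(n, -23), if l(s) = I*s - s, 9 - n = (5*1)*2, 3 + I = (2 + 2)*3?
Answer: 224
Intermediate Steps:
I = 9 (I = -3 + (2 + 2)*3 = -3 + 4*3 = -3 + 12 = 9)
n = -1 (n = 9 - 5*1*2 = 9 - 5*2 = 9 - 1*10 = 9 - 10 = -1)
l(s) = 8*s (l(s) = 9*s - s = 8*s)
l(-1)*B(n, -23) = (8*(-1))*(-23 + 5*(-1)) = -8*(-23 - 5) = -8*(-28) = 224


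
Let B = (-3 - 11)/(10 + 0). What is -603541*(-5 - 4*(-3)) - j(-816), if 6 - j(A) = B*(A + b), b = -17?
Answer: -21118134/5 ≈ -4.2236e+6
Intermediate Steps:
B = -7/5 (B = -14/10 = -14*⅒ = -7/5 ≈ -1.4000)
j(A) = -89/5 + 7*A/5 (j(A) = 6 - (-7)*(A - 17)/5 = 6 - (-7)*(-17 + A)/5 = 6 - (119/5 - 7*A/5) = 6 + (-119/5 + 7*A/5) = -89/5 + 7*A/5)
-603541*(-5 - 4*(-3)) - j(-816) = -603541*(-5 - 4*(-3)) - (-89/5 + (7/5)*(-816)) = -603541*(-5 + 12) - (-89/5 - 5712/5) = -603541*7 - 1*(-5801/5) = -4224787 + 5801/5 = -21118134/5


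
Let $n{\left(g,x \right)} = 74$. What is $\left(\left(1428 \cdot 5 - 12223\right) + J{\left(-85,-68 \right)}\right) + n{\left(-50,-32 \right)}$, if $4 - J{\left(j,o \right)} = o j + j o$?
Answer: $-16565$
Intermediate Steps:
$J{\left(j,o \right)} = 4 - 2 j o$ ($J{\left(j,o \right)} = 4 - \left(o j + j o\right) = 4 - \left(j o + j o\right) = 4 - 2 j o$)
$\left(\left(1428 \cdot 5 - 12223\right) + J{\left(-85,-68 \right)}\right) + n{\left(-50,-32 \right)} = \left(\left(1428 \cdot 5 - 12223\right) + \left(4 - \left(-170\right) \left(-68\right)\right)\right) + 74 = \left(\left(7140 - 12223\right) + \left(4 - 11560\right)\right) + 74 = \left(-5083 - 11556\right) + 74 = -16639 + 74 = -16565$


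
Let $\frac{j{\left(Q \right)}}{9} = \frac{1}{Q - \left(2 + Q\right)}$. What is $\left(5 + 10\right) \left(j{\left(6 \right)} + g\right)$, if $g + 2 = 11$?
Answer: $\frac{135}{2} \approx 67.5$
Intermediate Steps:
$g = 9$ ($g = -2 + 11 = 9$)
$j{\left(Q \right)} = - \frac{9}{2}$ ($j{\left(Q \right)} = \frac{9}{Q - \left(2 + Q\right)} = \frac{9}{-2} = 9 \left(- \frac{1}{2}\right) = - \frac{9}{2}$)
$\left(5 + 10\right) \left(j{\left(6 \right)} + g\right) = \left(5 + 10\right) \left(- \frac{9}{2} + 9\right) = 15 \cdot \frac{9}{2} = \frac{135}{2}$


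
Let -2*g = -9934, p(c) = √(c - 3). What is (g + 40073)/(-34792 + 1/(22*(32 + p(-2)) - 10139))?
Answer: -139499738345666000/107759212062774321 + 990880*I*√5/107759212062774321 ≈ -1.2945 + 2.0561e-11*I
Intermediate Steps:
p(c) = √(-3 + c)
g = 4967 (g = -½*(-9934) = 4967)
(g + 40073)/(-34792 + 1/(22*(32 + p(-2)) - 10139)) = (4967 + 40073)/(-34792 + 1/(22*(32 + √(-3 - 2)) - 10139)) = 45040/(-34792 + 1/(22*(32 + √(-5)) - 10139)) = 45040/(-34792 + 1/(22*(32 + I*√5) - 10139)) = 45040/(-34792 + 1/((704 + 22*I*√5) - 10139)) = 45040/(-34792 + 1/(-9435 + 22*I*√5))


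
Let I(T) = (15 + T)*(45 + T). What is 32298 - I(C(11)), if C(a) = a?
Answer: 30842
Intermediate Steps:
32298 - I(C(11)) = 32298 - (675 + 11² + 60*11) = 32298 - (675 + 121 + 660) = 32298 - 1*1456 = 32298 - 1456 = 30842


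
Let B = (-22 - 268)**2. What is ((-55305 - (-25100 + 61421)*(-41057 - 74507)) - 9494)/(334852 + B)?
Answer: 4197335245/418952 ≈ 10019.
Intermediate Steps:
B = 84100 (B = (-290)**2 = 84100)
((-55305 - (-25100 + 61421)*(-41057 - 74507)) - 9494)/(334852 + B) = ((-55305 - (-25100 + 61421)*(-41057 - 74507)) - 9494)/(334852 + 84100) = ((-55305 - 36321*(-115564)) - 9494)/418952 = ((-55305 - 1*(-4197400044)) - 9494)*(1/418952) = ((-55305 + 4197400044) - 9494)*(1/418952) = (4197344739 - 9494)*(1/418952) = 4197335245*(1/418952) = 4197335245/418952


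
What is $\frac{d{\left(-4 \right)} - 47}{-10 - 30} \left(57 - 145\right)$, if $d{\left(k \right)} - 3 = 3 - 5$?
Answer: $- \frac{506}{5} \approx -101.2$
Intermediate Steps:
$d{\left(k \right)} = 1$ ($d{\left(k \right)} = 3 + \left(3 - 5\right) = 3 - 2 = 1$)
$\frac{d{\left(-4 \right)} - 47}{-10 - 30} \left(57 - 145\right) = \frac{1 - 47}{-10 - 30} \left(57 - 145\right) = - \frac{46}{-40} \left(-88\right) = \left(-46\right) \left(- \frac{1}{40}\right) \left(-88\right) = \frac{23}{20} \left(-88\right) = - \frac{506}{5}$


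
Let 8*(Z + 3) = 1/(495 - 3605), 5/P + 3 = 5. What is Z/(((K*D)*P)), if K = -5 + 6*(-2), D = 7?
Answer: 10663/1057400 ≈ 0.010084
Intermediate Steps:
P = 5/2 (P = 5/(-3 + 5) = 5/2 ≈ 2.5000)
K = -17 (K = -5 - 12 = -17)
Z = -74641/24880 (Z = -3 + 1/(8*(495 - 3605)) = -3 + (⅛)/(-3110) = -3 + (⅛)*(-1/3110) = -3 - 1/24880 = -74641/24880 ≈ -3.0000)
Z/(((K*D)*P)) = -74641/(24880*(-17*7*(5/2))) = -74641/(24880*((-119*5/2))) = -74641/(24880*(-595/2)) = -74641/24880*(-2/595) = 10663/1057400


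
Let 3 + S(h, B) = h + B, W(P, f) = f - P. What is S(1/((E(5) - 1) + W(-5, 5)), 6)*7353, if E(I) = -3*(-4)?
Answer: 156864/7 ≈ 22409.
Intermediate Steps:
E(I) = 12
S(h, B) = -3 + B + h (S(h, B) = -3 + (h + B) = -3 + (B + h) = -3 + B + h)
S(1/((E(5) - 1) + W(-5, 5)), 6)*7353 = (-3 + 6 + 1/((12 - 1) + (5 - 1*(-5))))*7353 = (-3 + 6 + 1/(11 + (5 + 5)))*7353 = (-3 + 6 + 1/(11 + 10))*7353 = (-3 + 6 + 1/21)*7353 = (64/21)*7353 = 156864/7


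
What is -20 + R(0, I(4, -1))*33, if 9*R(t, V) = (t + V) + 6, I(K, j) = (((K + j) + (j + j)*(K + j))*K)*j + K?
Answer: 182/3 ≈ 60.667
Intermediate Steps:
I(K, j) = K + K*j*(K + j + 2*j*(K + j)) (I(K, j) = (((K + j) + (2*j)*(K + j))*K)*j + K = (((K + j) + 2*j*(K + j))*K)*j + K = ((K + j + 2*j*(K + j))*K)*j + K = (K*(K + j + 2*j*(K + j)))*j + K = K*j*(K + j + 2*j*(K + j)) + K = K + K*j*(K + j + 2*j*(K + j)))
R(t, V) = 2/3 + V/9 + t/9 (R(t, V) = ((t + V) + 6)/9 = ((V + t) + 6)/9 = (6 + V + t)/9 = 2/3 + V/9 + t/9)
-20 + R(0, I(4, -1))*33 = -20 + (2/3 + (4*(1 + (-1)**2 + 2*(-1)**3 + 4*(-1) + 2*4*(-1)**2))/9 + (1/9)*0)*33 = -20 + (2/3 + (4*(1 + 1 + 2*(-1) - 4 + 2*4*1))/9 + 0)*33 = -20 + (2/3 + (4*(1 + 1 - 2 - 4 + 8))/9 + 0)*33 = -20 + (2/3 + (4*4)/9 + 0)*33 = -20 + (2/3 + (1/9)*16 + 0)*33 = -20 + (2/3 + 16/9 + 0)*33 = -20 + (22/9)*33 = -20 + 242/3 = 182/3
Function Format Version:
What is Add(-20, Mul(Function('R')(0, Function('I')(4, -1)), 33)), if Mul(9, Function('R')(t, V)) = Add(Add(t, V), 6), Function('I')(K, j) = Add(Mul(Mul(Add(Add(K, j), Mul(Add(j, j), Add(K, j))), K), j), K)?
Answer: Rational(182, 3) ≈ 60.667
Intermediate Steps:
Function('I')(K, j) = Add(K, Mul(K, j, Add(K, j, Mul(2, j, Add(K, j))))) (Function('I')(K, j) = Add(Mul(Mul(Add(Add(K, j), Mul(Mul(2, j), Add(K, j))), K), j), K) = Add(Mul(Mul(Add(Add(K, j), Mul(2, j, Add(K, j))), K), j), K) = Add(Mul(Mul(Add(K, j, Mul(2, j, Add(K, j))), K), j), K) = Add(Mul(Mul(K, Add(K, j, Mul(2, j, Add(K, j)))), j), K) = Add(Mul(K, j, Add(K, j, Mul(2, j, Add(K, j)))), K) = Add(K, Mul(K, j, Add(K, j, Mul(2, j, Add(K, j))))))
Function('R')(t, V) = Add(Rational(2, 3), Mul(Rational(1, 9), V), Mul(Rational(1, 9), t)) (Function('R')(t, V) = Mul(Rational(1, 9), Add(Add(t, V), 6)) = Mul(Rational(1, 9), Add(Add(V, t), 6)) = Mul(Rational(1, 9), Add(6, V, t)) = Add(Rational(2, 3), Mul(Rational(1, 9), V), Mul(Rational(1, 9), t)))
Add(-20, Mul(Function('R')(0, Function('I')(4, -1)), 33)) = Add(-20, Mul(Add(Rational(2, 3), Mul(Rational(1, 9), Mul(4, Add(1, Pow(-1, 2), Mul(2, Pow(-1, 3)), Mul(4, -1), Mul(2, 4, Pow(-1, 2))))), Mul(Rational(1, 9), 0)), 33)) = Add(-20, Mul(Add(Rational(2, 3), Mul(Rational(1, 9), Mul(4, Add(1, 1, Mul(2, -1), -4, Mul(2, 4, 1)))), 0), 33)) = Add(-20, Mul(Add(Rational(2, 3), Mul(Rational(1, 9), Mul(4, Add(1, 1, -2, -4, 8))), 0), 33)) = Add(-20, Mul(Add(Rational(2, 3), Mul(Rational(1, 9), Mul(4, 4)), 0), 33)) = Add(-20, Mul(Add(Rational(2, 3), Mul(Rational(1, 9), 16), 0), 33)) = Add(-20, Mul(Add(Rational(2, 3), Rational(16, 9), 0), 33)) = Add(-20, Mul(Rational(22, 9), 33)) = Add(-20, Rational(242, 3)) = Rational(182, 3)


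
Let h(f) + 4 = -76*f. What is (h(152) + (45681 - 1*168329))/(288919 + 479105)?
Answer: -33551/192006 ≈ -0.17474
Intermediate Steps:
h(f) = -4 - 76*f
(h(152) + (45681 - 1*168329))/(288919 + 479105) = ((-4 - 76*152) + (45681 - 1*168329))/(288919 + 479105) = ((-4 - 11552) + (45681 - 168329))/768024 = (-11556 - 122648)*(1/768024) = -134204*1/768024 = -33551/192006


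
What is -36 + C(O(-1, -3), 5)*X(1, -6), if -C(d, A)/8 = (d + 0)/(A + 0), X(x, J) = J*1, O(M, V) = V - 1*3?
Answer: -468/5 ≈ -93.600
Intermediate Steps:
O(M, V) = -3 + V (O(M, V) = V - 3 = -3 + V)
X(x, J) = J
C(d, A) = -8*d/A (C(d, A) = -8*(d + 0)/(A + 0) = -8*d/A)
-36 + C(O(-1, -3), 5)*X(1, -6) = -36 - 8*(-3 - 3)/5*(-6) = -36 - 8*(-6)*⅕*(-6) = -36 + (48/5)*(-6) = -36 - 288/5 = -468/5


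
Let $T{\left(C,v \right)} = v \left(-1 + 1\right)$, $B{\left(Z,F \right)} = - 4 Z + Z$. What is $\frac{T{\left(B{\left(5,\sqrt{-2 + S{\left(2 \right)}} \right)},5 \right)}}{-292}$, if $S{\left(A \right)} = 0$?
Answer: $0$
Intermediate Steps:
$B{\left(Z,F \right)} = - 3 Z$
$T{\left(C,v \right)} = 0$ ($T{\left(C,v \right)} = v 0 = 0$)
$\frac{T{\left(B{\left(5,\sqrt{-2 + S{\left(2 \right)}} \right)},5 \right)}}{-292} = \frac{0}{-292} = 0 \left(- \frac{1}{292}\right) = 0$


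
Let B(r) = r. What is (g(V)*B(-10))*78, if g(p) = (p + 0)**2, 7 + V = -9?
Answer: -199680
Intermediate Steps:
V = -16 (V = -7 - 9 = -16)
g(p) = p**2
(g(V)*B(-10))*78 = ((-16)**2*(-10))*78 = (256*(-10))*78 = -2560*78 = -199680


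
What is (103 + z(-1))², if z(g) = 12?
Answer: 13225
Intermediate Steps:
(103 + z(-1))² = (103 + 12)² = 115² = 13225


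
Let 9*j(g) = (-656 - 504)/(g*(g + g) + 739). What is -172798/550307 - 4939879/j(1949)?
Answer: 185891603914127195377/638356120 ≈ 2.9120e+11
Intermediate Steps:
j(g) = -1160/(9*(739 + 2*g²)) (j(g) = ((-656 - 504)/(g*(g + g) + 739))/9 = (-1160/(g*(2*g) + 739))/9 = (-1160/(2*g² + 739))/9 = (-1160/(739 + 2*g²))/9 = -1160/(9*(739 + 2*g²)))
-172798/550307 - 4939879/j(1949) = -172798/550307 - 4939879/((-1160/(6651 + 18*1949²))) = -172798*1/550307 - 4939879/((-1160/(6651 + 18*3798601))) = -172798/550307 - 4939879/((-1160/(6651 + 68374818))) = -172798/550307 - 4939879/((-1160/68381469)) = -172798/550307 - 4939879/((-1160*1/68381469)) = -172798/550307 - 4939879/(-1160/68381469) = -172798/550307 - 4939879*(-68381469/1160) = -172798/550307 + 337796182702251/1160 = 185891603914127195377/638356120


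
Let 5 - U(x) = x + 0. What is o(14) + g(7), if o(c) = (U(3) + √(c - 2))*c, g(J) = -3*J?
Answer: 7 + 28*√3 ≈ 55.497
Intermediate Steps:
U(x) = 5 - x (U(x) = 5 - (x + 0) = 5 - x)
o(c) = c*(2 + √(-2 + c)) (o(c) = ((5 - 1*3) + √(c - 2))*c = ((5 - 3) + √(-2 + c))*c = (2 + √(-2 + c))*c = c*(2 + √(-2 + c)))
o(14) + g(7) = 14*(2 + √(-2 + 14)) - 3*7 = 14*(2 + √12) - 21 = 14*(2 + 2*√3) - 21 = (28 + 28*√3) - 21 = 7 + 28*√3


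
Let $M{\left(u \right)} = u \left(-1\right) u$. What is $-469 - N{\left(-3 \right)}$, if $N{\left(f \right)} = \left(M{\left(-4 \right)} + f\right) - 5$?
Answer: $-445$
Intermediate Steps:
$M{\left(u \right)} = - u^{2}$ ($M{\left(u \right)} = - u u = - u^{2}$)
$N{\left(f \right)} = -21 + f$ ($N{\left(f \right)} = \left(- \left(-4\right)^{2} + f\right) - 5 = \left(\left(-1\right) 16 + f\right) - 5 = \left(-16 + f\right) - 5 = -21 + f$)
$-469 - N{\left(-3 \right)} = -469 - \left(-21 - 3\right) = -469 - -24 = -469 + 24 = -445$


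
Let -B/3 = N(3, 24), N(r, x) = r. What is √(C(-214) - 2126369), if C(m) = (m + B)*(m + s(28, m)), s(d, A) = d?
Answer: I*√2084891 ≈ 1443.9*I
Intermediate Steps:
B = -9 (B = -3*3 = -9)
C(m) = (-9 + m)*(28 + m) (C(m) = (m - 9)*(m + 28) = (-9 + m)*(28 + m))
√(C(-214) - 2126369) = √((-252 + (-214)² + 19*(-214)) - 2126369) = √((-252 + 45796 - 4066) - 2126369) = √(41478 - 2126369) = √(-2084891) = I*√2084891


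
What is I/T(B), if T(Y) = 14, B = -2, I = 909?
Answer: 909/14 ≈ 64.929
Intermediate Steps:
I/T(B) = 909/14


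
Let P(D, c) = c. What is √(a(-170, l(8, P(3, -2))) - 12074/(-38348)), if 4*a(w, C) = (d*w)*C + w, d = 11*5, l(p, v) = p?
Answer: I*√1722604901123/9587 ≈ 136.9*I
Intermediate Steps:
d = 55
a(w, C) = w/4 + 55*C*w/4 (a(w, C) = ((55*w)*C + w)/4 = (55*C*w + w)/4 = (w + 55*C*w)/4 = w/4 + 55*C*w/4)
√(a(-170, l(8, P(3, -2))) - 12074/(-38348)) = √((¼)*(-170)*(1 + 55*8) - 12074/(-38348)) = √((¼)*(-170)*(1 + 440) - 12074*(-1/38348)) = √((¼)*(-170)*441 + 6037/19174) = √(-37485/2 + 6037/19174) = √(-179681329/9587) = I*√1722604901123/9587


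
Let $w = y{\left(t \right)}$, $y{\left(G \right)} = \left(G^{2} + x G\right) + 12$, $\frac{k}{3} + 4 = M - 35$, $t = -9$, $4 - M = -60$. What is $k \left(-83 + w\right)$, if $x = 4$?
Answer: $-1950$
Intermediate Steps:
$M = 64$ ($M = 4 - -60 = 4 + 60 = 64$)
$k = 75$ ($k = -12 + 3 \left(64 - 35\right) = -12 + 3 \cdot 29 = -12 + 87 = 75$)
$y{\left(G \right)} = 12 + G^{2} + 4 G$ ($y{\left(G \right)} = \left(G^{2} + 4 G\right) + 12 = 12 + G^{2} + 4 G$)
$w = 57$ ($w = 12 + \left(-9\right)^{2} + 4 \left(-9\right) = 12 + 81 - 36 = 57$)
$k \left(-83 + w\right) = 75 \left(-83 + 57\right) = 75 \left(-26\right) = -1950$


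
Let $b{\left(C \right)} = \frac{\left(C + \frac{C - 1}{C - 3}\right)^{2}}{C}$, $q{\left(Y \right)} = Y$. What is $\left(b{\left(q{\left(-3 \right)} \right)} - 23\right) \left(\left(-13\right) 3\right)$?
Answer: $\frac{8710}{9} \approx 967.78$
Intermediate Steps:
$b{\left(C \right)} = \frac{\left(C + \frac{-1 + C}{-3 + C}\right)^{2}}{C}$
$\left(b{\left(q{\left(-3 \right)} \right)} - 23\right) \left(\left(-13\right) 3\right) = \left(\frac{\left(1 - \left(-3\right)^{2} + 2 \left(-3\right)\right)^{2}}{\left(-3\right) \left(-3 - 3\right)^{2}} - 23\right) \left(\left(-13\right) 3\right) = \left(- \frac{\left(1 - 9 - 6\right)^{2}}{3 \cdot 36} - 23\right) \left(-39\right) = \left(\left(- \frac{1}{3}\right) \frac{1}{36} \left(1 - 9 - 6\right)^{2} - 23\right) \left(-39\right) = \left(\left(- \frac{1}{3}\right) \frac{1}{36} \left(-14\right)^{2} - 23\right) \left(-39\right) = \left(\left(- \frac{1}{3}\right) \frac{1}{36} \cdot 196 - 23\right) \left(-39\right) = \left(- \frac{49}{27} - 23\right) \left(-39\right) = \left(- \frac{670}{27}\right) \left(-39\right) = \frac{8710}{9}$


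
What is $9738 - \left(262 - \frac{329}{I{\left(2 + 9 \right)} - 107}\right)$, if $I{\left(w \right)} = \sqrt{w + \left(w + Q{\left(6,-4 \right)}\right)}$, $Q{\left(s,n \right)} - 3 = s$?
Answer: $\frac{108161765}{11418} - \frac{329 \sqrt{31}}{11418} \approx 9472.8$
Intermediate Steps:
$Q{\left(s,n \right)} = 3 + s$
$I{\left(w \right)} = \sqrt{9 + 2 w}$ ($I{\left(w \right)} = \sqrt{w + \left(w + \left(3 + 6\right)\right)} = \sqrt{w + \left(w + 9\right)} = \sqrt{w + \left(9 + w\right)} = \sqrt{9 + 2 w}$)
$9738 - \left(262 - \frac{329}{I{\left(2 + 9 \right)} - 107}\right) = 9738 - \left(262 - \frac{329}{\sqrt{9 + 2 \left(2 + 9\right)} - 107}\right) = 9738 - \left(262 - \frac{329}{\sqrt{9 + 2 \cdot 11} - 107}\right) = 9738 - \left(262 - \frac{329}{\sqrt{9 + 22} - 107}\right) = 9738 - \left(262 - \frac{329}{\sqrt{31} - 107}\right) = 9738 - \left(262 - \frac{329}{-107 + \sqrt{31}}\right) = 9476 + \frac{329}{-107 + \sqrt{31}}$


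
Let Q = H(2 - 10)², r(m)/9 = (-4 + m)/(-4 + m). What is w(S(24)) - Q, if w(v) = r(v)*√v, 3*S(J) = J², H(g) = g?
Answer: -64 + 72*√3 ≈ 60.708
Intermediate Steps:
S(J) = J²/3
r(m) = 9 (r(m) = 9*((-4 + m)/(-4 + m)) = 9*1 = 9)
w(v) = 9*√v
Q = 64 (Q = (2 - 10)² = (-8)² = 64)
w(S(24)) - Q = 9*√((⅓)*24²) - 1*64 = 9*√((⅓)*576) - 64 = 9*√192 - 64 = 9*(8*√3) - 64 = 72*√3 - 64 = -64 + 72*√3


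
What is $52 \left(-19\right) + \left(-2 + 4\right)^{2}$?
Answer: $-984$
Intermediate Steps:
$52 \left(-19\right) + \left(-2 + 4\right)^{2} = -988 + 2^{2} = -988 + 4 = -984$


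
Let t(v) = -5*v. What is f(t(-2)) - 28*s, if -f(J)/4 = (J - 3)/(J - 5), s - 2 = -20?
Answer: 2492/5 ≈ 498.40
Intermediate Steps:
s = -18 (s = 2 - 20 = -18)
f(J) = -4*(-3 + J)/(-5 + J) (f(J) = -4*(J - 3)/(J - 5) = -4*(-3 + J)/(-5 + J))
f(t(-2)) - 28*s = 4*(3 - (-5)*(-2))/(-5 - 5*(-2)) - 28*(-18) = 4*(3 - 1*10)/(-5 + 10) + 504 = 4*(3 - 10)/5 + 504 = 4*(⅕)*(-7) + 504 = -28/5 + 504 = 2492/5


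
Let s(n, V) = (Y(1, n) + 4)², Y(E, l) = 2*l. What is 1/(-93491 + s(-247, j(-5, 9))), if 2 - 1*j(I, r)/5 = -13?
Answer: 1/146609 ≈ 6.8209e-6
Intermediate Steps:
j(I, r) = 75 (j(I, r) = 10 - 5*(-13) = 10 + 65 = 75)
s(n, V) = (4 + 2*n)² (s(n, V) = (2*n + 4)² = (4 + 2*n)²)
1/(-93491 + s(-247, j(-5, 9))) = 1/(-93491 + 4*(2 - 247)²) = 1/(-93491 + 4*(-245)²) = 1/(-93491 + 4*60025) = 1/(-93491 + 240100) = 1/146609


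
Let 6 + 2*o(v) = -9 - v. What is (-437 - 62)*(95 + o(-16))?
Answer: -95309/2 ≈ -47655.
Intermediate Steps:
o(v) = -15/2 - v/2 (o(v) = -3 + (-9 - v)/2 = -3 + (-9/2 - v/2) = -15/2 - v/2)
(-437 - 62)*(95 + o(-16)) = (-437 - 62)*(95 + (-15/2 - ½*(-16))) = -499*(95 + (-15/2 + 8)) = -499*(95 + ½) = -499*191/2 = -95309/2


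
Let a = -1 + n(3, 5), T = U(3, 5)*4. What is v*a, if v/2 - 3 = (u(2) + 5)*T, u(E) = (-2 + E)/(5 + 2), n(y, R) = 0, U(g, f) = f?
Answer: -206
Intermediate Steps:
u(E) = -2/7 + E/7 (u(E) = (-2 + E)/7 = (-2 + E)*(⅐) = -2/7 + E/7)
T = 20 (T = 5*4 = 20)
a = -1 (a = -1 + 0 = -1)
v = 206 (v = 6 + 2*(((-2/7 + (⅐)*2) + 5)*20) = 6 + 2*(((-2/7 + 2/7) + 5)*20) = 6 + 2*((0 + 5)*20) = 6 + 2*(5*20) = 6 + 2*100 = 6 + 200 = 206)
v*a = 206*(-1) = -206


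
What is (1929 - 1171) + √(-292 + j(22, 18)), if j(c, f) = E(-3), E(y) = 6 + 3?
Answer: 758 + I*√283 ≈ 758.0 + 16.823*I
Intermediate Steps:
E(y) = 9
j(c, f) = 9
(1929 - 1171) + √(-292 + j(22, 18)) = (1929 - 1171) + √(-292 + 9) = 758 + √(-283) = 758 + I*√283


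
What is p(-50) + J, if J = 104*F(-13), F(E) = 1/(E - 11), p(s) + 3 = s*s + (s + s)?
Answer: 7178/3 ≈ 2392.7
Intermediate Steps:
p(s) = -3 + s**2 + 2*s (p(s) = -3 + (s*s + (s + s)) = -3 + (s**2 + 2*s) = -3 + s**2 + 2*s)
F(E) = 1/(-11 + E)
J = -13/3 (J = 104/(-11 - 13) = 104/(-24) = 104*(-1/24) = -13/3 ≈ -4.3333)
p(-50) + J = (-3 + (-50)**2 + 2*(-50)) - 13/3 = (-3 + 2500 - 100) - 13/3 = 2397 - 13/3 = 7178/3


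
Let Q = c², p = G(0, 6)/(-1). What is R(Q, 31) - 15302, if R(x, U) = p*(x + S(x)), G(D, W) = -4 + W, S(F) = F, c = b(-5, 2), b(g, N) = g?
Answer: -15402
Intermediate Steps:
c = -5
p = -2 (p = (-4 + 6)/(-1) = 2*(-1) = -2)
Q = 25 (Q = (-5)² = 25)
R(x, U) = -4*x (R(x, U) = -2*(x + x) = -4*x)
R(Q, 31) - 15302 = -4*25 - 15302 = -100 - 15302 = -15402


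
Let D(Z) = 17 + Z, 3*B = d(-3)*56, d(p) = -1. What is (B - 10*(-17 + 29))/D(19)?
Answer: -104/27 ≈ -3.8519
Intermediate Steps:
B = -56/3 (B = (-1*56)/3 = (⅓)*(-56) = -56/3 ≈ -18.667)
(B - 10*(-17 + 29))/D(19) = (-56/3 - 10*(-17 + 29))/(17 + 19) = (-56/3 - 10*12)/36 = (-56/3 - 120)*(1/36) = -416/3*1/36 = -104/27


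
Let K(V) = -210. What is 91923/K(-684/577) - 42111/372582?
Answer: -6473488/14785 ≈ -437.84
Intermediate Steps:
91923/K(-684/577) - 42111/372582 = 91923/(-210) - 42111/372582 = 91923*(-1/210) - 42111*1/372582 = -30641/70 - 4679/41398 = -6473488/14785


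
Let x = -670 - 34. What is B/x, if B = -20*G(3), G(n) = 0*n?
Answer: 0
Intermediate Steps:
G(n) = 0
B = 0 (B = -20*0 = 0)
x = -704
B/x = 0/(-704) = 0*(-1/704) = 0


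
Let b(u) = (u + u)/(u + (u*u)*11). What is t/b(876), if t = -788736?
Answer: -3800524416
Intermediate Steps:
b(u) = 2*u/(u + 11*u²) (b(u) = (2*u)/(u + u²*11) = (2*u)/(u + 11*u²) = 2*u/(u + 11*u²))
t/b(876) = -788736/(2/(1 + 11*876)) = -788736/(2/(1 + 9636)) = -788736/(2/9637) = -788736/(2*(1/9637)) = -788736/2/9637 = -788736*9637/2 = -3800524416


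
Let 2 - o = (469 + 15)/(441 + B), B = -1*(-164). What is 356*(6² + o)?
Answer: 66216/5 ≈ 13243.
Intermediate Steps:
B = 164
o = 6/5 (o = 2 - (469 + 15)/(441 + 164) = 2 - 484/605 = 2 - 1*⅘ = 2 - ⅘ = 6/5 ≈ 1.2000)
356*(6² + o) = 356*(6² + 6/5) = 356*(36 + 6/5) = 356*(186/5) = 66216/5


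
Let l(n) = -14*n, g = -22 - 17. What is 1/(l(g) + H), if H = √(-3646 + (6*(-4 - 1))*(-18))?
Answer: 273/150611 - I*√3106/301222 ≈ 0.0018126 - 0.00018502*I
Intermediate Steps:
g = -39
H = I*√3106 (H = √(-3646 + (6*(-5))*(-18)) = √(-3646 - 30*(-18)) = √(-3646 + 540) = √(-3106) = I*√3106 ≈ 55.732*I)
1/(l(g) + H) = 1/(-14*(-39) + I*√3106) = 1/(546 + I*√3106)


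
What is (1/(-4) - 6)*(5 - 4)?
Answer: -25/4 ≈ -6.2500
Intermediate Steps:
(1/(-4) - 6)*(5 - 4) = (-¼ - 6)*1 = -25/4*1 = -25/4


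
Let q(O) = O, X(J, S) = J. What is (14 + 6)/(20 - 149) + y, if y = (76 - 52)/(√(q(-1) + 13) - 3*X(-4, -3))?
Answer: 2876/1419 - 4*√3/11 ≈ 1.3969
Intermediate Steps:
y = 24/(12 + 2*√3) (y = (76 - 52)/(√(-1 + 13) - 3*(-4)) = 24/(√12 + 12) = 24/(2*√3 + 12) = 24/(12 + 2*√3) ≈ 1.5520)
(14 + 6)/(20 - 149) + y = (14 + 6)/(20 - 149) + (24/11 - 4*√3/11) = 20/(-129) + (24/11 - 4*√3/11) = 20*(-1/129) + (24/11 - 4*√3/11) = -20/129 + (24/11 - 4*√3/11) = 2876/1419 - 4*√3/11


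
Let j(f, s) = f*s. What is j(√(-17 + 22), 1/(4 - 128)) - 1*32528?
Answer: -32528 - √5/124 ≈ -32528.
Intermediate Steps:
j(√(-17 + 22), 1/(4 - 128)) - 1*32528 = √(-17 + 22)/(4 - 128) - 1*32528 = √5/(-124) - 32528 = √5*(-1/124) - 32528 = -√5/124 - 32528 = -32528 - √5/124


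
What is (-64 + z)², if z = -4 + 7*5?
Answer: 1089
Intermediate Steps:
z = 31 (z = -4 + 35 = 31)
(-64 + z)² = (-64 + 31)² = (-33)² = 1089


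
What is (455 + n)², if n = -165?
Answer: 84100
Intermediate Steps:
(455 + n)² = (455 - 165)² = 290² = 84100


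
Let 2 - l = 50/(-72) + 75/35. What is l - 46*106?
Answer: -1228613/252 ≈ -4875.4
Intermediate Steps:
l = 139/252 (l = 2 - (50/(-72) + 75/35) = 2 - (50*(-1/72) + 75*(1/35)) = 2 - (-25/36 + 15/7) = 2 - 1*365/252 = 2 - 365/252 = 139/252 ≈ 0.55159)
l - 46*106 = 139/252 - 46*106 = 139/252 - 4876 = -1228613/252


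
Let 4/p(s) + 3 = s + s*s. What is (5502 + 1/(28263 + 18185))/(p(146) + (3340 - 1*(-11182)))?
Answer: 5483995452723/14474478857696 ≈ 0.37887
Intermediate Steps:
p(s) = 4/(-3 + s + s²) (p(s) = 4/(-3 + (s + s*s)) = 4/(-3 + (s + s²)) = 4/(-3 + s + s²))
(5502 + 1/(28263 + 18185))/(p(146) + (3340 - 1*(-11182))) = (5502 + 1/(28263 + 18185))/(4/(-3 + 146 + 146²) + (3340 - 1*(-11182))) = (5502 + 1/46448)/(4/(-3 + 146 + 21316) + (3340 + 11182)) = (5502 + 1/46448)/(4/21459 + 14522) = 255556897/(46448*(4*(1/21459) + 14522)) = 255556897/(46448*(4/21459 + 14522)) = 255556897/(46448*(311627602/21459)) = (255556897/46448)*(21459/311627602) = 5483995452723/14474478857696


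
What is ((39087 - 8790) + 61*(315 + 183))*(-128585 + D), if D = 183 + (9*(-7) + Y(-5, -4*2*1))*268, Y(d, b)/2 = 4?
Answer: -8685140850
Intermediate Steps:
Y(d, b) = 8 (Y(d, b) = 2*4 = 8)
D = -14557 (D = 183 + (9*(-7) + 8)*268 = 183 + (-63 + 8)*268 = 183 - 55*268 = 183 - 14740 = -14557)
((39087 - 8790) + 61*(315 + 183))*(-128585 + D) = ((39087 - 8790) + 61*(315 + 183))*(-128585 - 14557) = (30297 + 61*498)*(-143142) = (30297 + 30378)*(-143142) = 60675*(-143142) = -8685140850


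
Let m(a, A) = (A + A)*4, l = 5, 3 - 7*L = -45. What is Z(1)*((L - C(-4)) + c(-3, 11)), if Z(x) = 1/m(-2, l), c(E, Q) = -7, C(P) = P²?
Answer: -113/280 ≈ -0.40357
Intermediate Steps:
L = 48/7 (L = 3/7 - ⅐*(-45) = 3/7 + 45/7 = 48/7 ≈ 6.8571)
m(a, A) = 8*A (m(a, A) = (2*A)*4 = 8*A)
Z(x) = 1/40 (Z(x) = 1/(8*5) = 1/40)
Z(1)*((L - C(-4)) + c(-3, 11)) = ((48/7 - 1*(-4)²) - 7)/40 = ((48/7 - 1*16) - 7)/40 = ((48/7 - 16) - 7)/40 = (-64/7 - 7)/40 = (1/40)*(-113/7) = -113/280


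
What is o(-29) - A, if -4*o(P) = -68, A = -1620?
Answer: 1637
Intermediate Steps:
o(P) = 17 (o(P) = -¼*(-68) = 17)
o(-29) - A = 17 - 1*(-1620) = 17 + 1620 = 1637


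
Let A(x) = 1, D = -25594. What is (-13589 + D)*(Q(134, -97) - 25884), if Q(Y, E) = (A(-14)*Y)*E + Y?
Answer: 1518262884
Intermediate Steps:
Q(Y, E) = Y + E*Y (Q(Y, E) = (1*Y)*E + Y = Y*E + Y = E*Y + Y = Y + E*Y)
(-13589 + D)*(Q(134, -97) - 25884) = (-13589 - 25594)*(134*(1 - 97) - 25884) = -39183*(134*(-96) - 25884) = -39183*(-12864 - 25884) = -39183*(-38748) = 1518262884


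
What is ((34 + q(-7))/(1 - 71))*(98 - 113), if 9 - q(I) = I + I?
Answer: 171/14 ≈ 12.214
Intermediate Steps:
q(I) = 9 - 2*I (q(I) = 9 - (I + I) = 9 - 2*I)
((34 + q(-7))/(1 - 71))*(98 - 113) = ((34 + (9 - 2*(-7)))/(1 - 71))*(98 - 113) = ((34 + (9 + 14))/(-70))*(-15) = ((34 + 23)*(-1/70))*(-15) = (57*(-1/70))*(-15) = -57/70*(-15) = 171/14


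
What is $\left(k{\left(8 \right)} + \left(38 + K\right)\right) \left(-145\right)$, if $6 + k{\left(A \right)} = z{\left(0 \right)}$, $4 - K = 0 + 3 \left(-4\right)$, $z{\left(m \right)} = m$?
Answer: $-6960$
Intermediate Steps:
$K = 16$ ($K = 4 - \left(0 + 3 \left(-4\right)\right) = 4 - \left(0 - 12\right) = 4 - -12 = 4 + 12 = 16$)
$k{\left(A \right)} = -6$ ($k{\left(A \right)} = -6 + 0 = -6$)
$\left(k{\left(8 \right)} + \left(38 + K\right)\right) \left(-145\right) = \left(-6 + \left(38 + 16\right)\right) \left(-145\right) = \left(-6 + 54\right) \left(-145\right) = 48 \left(-145\right) = -6960$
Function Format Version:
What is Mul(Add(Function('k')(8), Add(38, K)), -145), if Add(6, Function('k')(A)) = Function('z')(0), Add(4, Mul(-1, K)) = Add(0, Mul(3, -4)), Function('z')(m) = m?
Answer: -6960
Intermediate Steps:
K = 16 (K = Add(4, Mul(-1, Add(0, Mul(3, -4)))) = Add(4, Mul(-1, Add(0, -12))) = Add(4, Mul(-1, -12)) = Add(4, 12) = 16)
Function('k')(A) = -6 (Function('k')(A) = Add(-6, 0) = -6)
Mul(Add(Function('k')(8), Add(38, K)), -145) = Mul(Add(-6, Add(38, 16)), -145) = Mul(Add(-6, 54), -145) = Mul(48, -145) = -6960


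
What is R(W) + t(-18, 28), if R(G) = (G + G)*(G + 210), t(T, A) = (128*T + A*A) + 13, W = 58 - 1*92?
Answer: -13475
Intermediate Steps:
W = -34 (W = 58 - 92 = -34)
t(T, A) = 13 + A**2 + 128*T (t(T, A) = (128*T + A**2) + 13 = (A**2 + 128*T) + 13 = 13 + A**2 + 128*T)
R(G) = 2*G*(210 + G) (R(G) = (2*G)*(210 + G) = 2*G*(210 + G))
R(W) + t(-18, 28) = 2*(-34)*(210 - 34) + (13 + 28**2 + 128*(-18)) = 2*(-34)*176 + (13 + 784 - 2304) = -11968 - 1507 = -13475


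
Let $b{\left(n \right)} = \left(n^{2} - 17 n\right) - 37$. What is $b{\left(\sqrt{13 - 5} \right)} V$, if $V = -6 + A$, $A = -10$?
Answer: $464 + 544 \sqrt{2} \approx 1233.3$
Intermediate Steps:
$b{\left(n \right)} = -37 + n^{2} - 17 n$
$V = -16$ ($V = -6 - 10 = -16$)
$b{\left(\sqrt{13 - 5} \right)} V = \left(-37 + \left(\sqrt{13 - 5}\right)^{2} - 17 \sqrt{13 - 5}\right) \left(-16\right) = \left(-37 + \left(\sqrt{8}\right)^{2} - 17 \sqrt{8}\right) \left(-16\right) = \left(-37 + \left(2 \sqrt{2}\right)^{2} - 17 \cdot 2 \sqrt{2}\right) \left(-16\right) = \left(-37 + 8 - 34 \sqrt{2}\right) \left(-16\right) = \left(-29 - 34 \sqrt{2}\right) \left(-16\right) = 464 + 544 \sqrt{2}$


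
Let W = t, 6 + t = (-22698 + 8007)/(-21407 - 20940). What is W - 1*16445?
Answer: -696635806/42347 ≈ -16451.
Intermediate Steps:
t = -239391/42347 (t = -6 + (-22698 + 8007)/(-21407 - 20940) = -6 - 14691/(-42347) = -6 - 14691*(-1/42347) = -6 + 14691/42347 = -239391/42347 ≈ -5.6531)
W = -239391/42347 ≈ -5.6531
W - 1*16445 = -239391/42347 - 1*16445 = -239391/42347 - 16445 = -696635806/42347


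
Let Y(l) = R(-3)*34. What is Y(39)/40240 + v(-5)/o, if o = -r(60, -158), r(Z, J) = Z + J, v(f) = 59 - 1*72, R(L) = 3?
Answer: -128281/985880 ≈ -0.13012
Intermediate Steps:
v(f) = -13 (v(f) = 59 - 72 = -13)
Y(l) = 102 (Y(l) = 3*34 = 102)
r(Z, J) = J + Z
o = 98 (o = -(-158 + 60) = -1*(-98) = 98)
Y(39)/40240 + v(-5)/o = 102/40240 - 13/98 = 102*(1/40240) - 13*1/98 = 51/20120 - 13/98 = -128281/985880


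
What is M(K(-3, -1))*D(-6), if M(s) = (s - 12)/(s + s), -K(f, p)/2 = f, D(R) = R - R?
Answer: 0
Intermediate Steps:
D(R) = 0
K(f, p) = -2*f
M(s) = (-12 + s)/(2*s) (M(s) = (-12 + s)/((2*s)) = (-12 + s)*(1/(2*s)) = (-12 + s)/(2*s))
M(K(-3, -1))*D(-6) = ((-12 - 2*(-3))/(2*((-2*(-3)))))*0 = ((1/2)*(-12 + 6)/6)*0 = ((1/2)*(1/6)*(-6))*0 = -1/2*0 = 0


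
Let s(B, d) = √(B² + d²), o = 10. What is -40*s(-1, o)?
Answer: -40*√101 ≈ -402.00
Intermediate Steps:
-40*s(-1, o) = -40*√((-1)² + 10²) = -40*√(1 + 100) = -40*√101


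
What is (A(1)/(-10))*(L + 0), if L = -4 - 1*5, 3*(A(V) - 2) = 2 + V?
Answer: 27/10 ≈ 2.7000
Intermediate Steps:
A(V) = 8/3 + V/3 (A(V) = 2 + (2 + V)/3 = 2 + (⅔ + V/3) = 8/3 + V/3)
L = -9 (L = -4 - 5 = -9)
(A(1)/(-10))*(L + 0) = ((8/3 + (⅓)*1)/(-10))*(-9 + 0) = ((8/3 + ⅓)*(-⅒))*(-9) = (3*(-⅒))*(-9) = -3/10*(-9) = 27/10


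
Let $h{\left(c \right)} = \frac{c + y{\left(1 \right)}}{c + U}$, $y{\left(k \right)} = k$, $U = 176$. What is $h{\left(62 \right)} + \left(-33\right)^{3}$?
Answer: $- \frac{1221849}{34} \approx -35937.0$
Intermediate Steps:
$h{\left(c \right)} = \frac{1 + c}{176 + c}$ ($h{\left(c \right)} = \frac{c + 1}{c + 176} = \frac{1 + c}{176 + c}$)
$h{\left(62 \right)} + \left(-33\right)^{3} = \frac{1 + 62}{176 + 62} + \left(-33\right)^{3} = \frac{1}{238} \cdot 63 - 35937 = \frac{9}{34} - 35937 = - \frac{1221849}{34}$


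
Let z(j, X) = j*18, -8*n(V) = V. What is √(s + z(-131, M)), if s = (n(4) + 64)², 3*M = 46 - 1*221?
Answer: √6697/2 ≈ 40.918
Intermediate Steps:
M = -175/3 (M = (46 - 1*221)/3 = (46 - 221)/3 = (⅓)*(-175) = -175/3 ≈ -58.333)
n(V) = -V/8
z(j, X) = 18*j
s = 16129/4 (s = (-⅛*4 + 64)² = (-½ + 64)² = (127/2)² = 16129/4 ≈ 4032.3)
√(s + z(-131, M)) = √(16129/4 + 18*(-131)) = √(16129/4 - 2358) = √(6697/4) = √6697/2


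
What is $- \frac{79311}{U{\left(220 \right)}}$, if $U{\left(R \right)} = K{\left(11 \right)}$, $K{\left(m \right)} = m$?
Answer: $- \frac{79311}{11} \approx -7210.1$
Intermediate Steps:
$U{\left(R \right)} = 11$
$- \frac{79311}{U{\left(220 \right)}} = - \frac{79311}{11}$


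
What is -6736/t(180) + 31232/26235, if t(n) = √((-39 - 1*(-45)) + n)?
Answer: 31232/26235 - 3368*√186/93 ≈ -492.72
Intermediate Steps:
t(n) = √(6 + n) (t(n) = √((-39 + 45) + n) = √(6 + n))
-6736/t(180) + 31232/26235 = -6736/√(6 + 180) + 31232/26235 = -6736*√186/186 + 31232*(1/26235) = -3368*√186/93 + 31232/26235 = 31232/26235 - 3368*√186/93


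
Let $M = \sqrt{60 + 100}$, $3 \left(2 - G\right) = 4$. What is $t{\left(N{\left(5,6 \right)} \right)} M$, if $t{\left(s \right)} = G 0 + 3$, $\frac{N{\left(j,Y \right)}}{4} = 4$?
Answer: $12 \sqrt{10} \approx 37.947$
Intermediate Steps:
$G = \frac{2}{3}$ ($G = 2 - \frac{4}{3} = \frac{2}{3} \approx 0.66667$)
$N{\left(j,Y \right)} = 16$ ($N{\left(j,Y \right)} = 4 \cdot 4 = 16$)
$t{\left(s \right)} = 3$ ($t{\left(s \right)} = \frac{2}{3} \cdot 0 + 3 = 0 + 3 = 3$)
$M = 4 \sqrt{10}$ ($M = \sqrt{160} = 4 \sqrt{10} \approx 12.649$)
$t{\left(N{\left(5,6 \right)} \right)} M = 3 \cdot 4 \sqrt{10} = 12 \sqrt{10}$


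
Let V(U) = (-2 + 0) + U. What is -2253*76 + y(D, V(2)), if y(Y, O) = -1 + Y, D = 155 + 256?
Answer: -170818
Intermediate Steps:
D = 411
V(U) = -2 + U
-2253*76 + y(D, V(2)) = -2253*76 + (-1 + 411) = -171228 + 410 = -170818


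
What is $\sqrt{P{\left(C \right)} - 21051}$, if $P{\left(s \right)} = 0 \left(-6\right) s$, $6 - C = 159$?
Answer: $3 i \sqrt{2339} \approx 145.09 i$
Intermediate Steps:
$C = -153$ ($C = 6 - 159 = -153$)
$P{\left(s \right)} = 0$ ($P{\left(s \right)} = 0 s = 0$)
$\sqrt{P{\left(C \right)} - 21051} = \sqrt{0 - 21051} = \sqrt{-21051} = 3 i \sqrt{2339}$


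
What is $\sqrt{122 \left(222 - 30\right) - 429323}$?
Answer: $i \sqrt{405899} \approx 637.1 i$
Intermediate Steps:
$\sqrt{122 \left(222 - 30\right) - 429323} = \sqrt{122 \cdot 192 - 429323} = \sqrt{23424 - 429323} = \sqrt{-405899} = i \sqrt{405899}$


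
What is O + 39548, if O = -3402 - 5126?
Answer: 31020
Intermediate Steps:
O = -8528
O + 39548 = -8528 + 39548 = 31020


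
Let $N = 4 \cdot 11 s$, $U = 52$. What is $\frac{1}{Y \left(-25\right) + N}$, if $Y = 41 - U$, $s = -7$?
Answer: $- \frac{1}{33} \approx -0.030303$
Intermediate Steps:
$Y = -11$ ($Y = 41 - 52 = -11$)
$N = -308$ ($N = 4 \cdot 11 \left(-7\right) = 44 \left(-7\right) = -308$)
$\frac{1}{Y \left(-25\right) + N} = \frac{1}{\left(-11\right) \left(-25\right) - 308} = \frac{1}{275 - 308} = \frac{1}{-33} = - \frac{1}{33}$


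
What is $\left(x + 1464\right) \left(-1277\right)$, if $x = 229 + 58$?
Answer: $-2236027$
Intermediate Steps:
$x = 287$
$\left(x + 1464\right) \left(-1277\right) = \left(287 + 1464\right) \left(-1277\right) = 1751 \left(-1277\right) = -2236027$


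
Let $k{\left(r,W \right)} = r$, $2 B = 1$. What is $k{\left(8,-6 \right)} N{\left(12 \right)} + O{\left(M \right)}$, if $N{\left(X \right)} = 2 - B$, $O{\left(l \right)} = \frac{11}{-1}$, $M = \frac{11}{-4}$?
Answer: $1$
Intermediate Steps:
$B = \frac{1}{2}$ ($B = \frac{1}{2} \cdot 1 = \frac{1}{2} \approx 0.5$)
$M = - \frac{11}{4}$ ($M = 11 \left(- \frac{1}{4}\right) = - \frac{11}{4} \approx -2.75$)
$O{\left(l \right)} = -11$ ($O{\left(l \right)} = 11 \left(-1\right) = -11$)
$N{\left(X \right)} = \frac{3}{2}$ ($N{\left(X \right)} = 2 - \frac{1}{2} = \frac{3}{2}$)
$k{\left(8,-6 \right)} N{\left(12 \right)} + O{\left(M \right)} = 8 \cdot \frac{3}{2} - 11 = 12 - 11 = 1$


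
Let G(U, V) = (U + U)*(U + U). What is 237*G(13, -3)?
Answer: 160212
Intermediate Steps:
G(U, V) = 4*U² (G(U, V) = (2*U)*(2*U) = 4*U²)
237*G(13, -3) = 237*(4*13²) = 237*(4*169) = 237*676 = 160212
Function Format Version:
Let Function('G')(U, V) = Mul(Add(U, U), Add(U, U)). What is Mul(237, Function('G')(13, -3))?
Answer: 160212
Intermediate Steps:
Function('G')(U, V) = Mul(4, Pow(U, 2)) (Function('G')(U, V) = Mul(Mul(2, U), Mul(2, U)) = Mul(4, Pow(U, 2)))
Mul(237, Function('G')(13, -3)) = Mul(237, Mul(4, Pow(13, 2))) = Mul(237, Mul(4, 169)) = Mul(237, 676) = 160212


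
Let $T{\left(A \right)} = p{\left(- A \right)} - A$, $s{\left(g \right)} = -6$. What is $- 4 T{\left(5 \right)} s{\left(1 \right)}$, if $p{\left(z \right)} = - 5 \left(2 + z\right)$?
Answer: $240$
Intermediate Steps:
$p{\left(z \right)} = -10 - 5 z$
$T{\left(A \right)} = -10 + 4 A$ ($T{\left(A \right)} = \left(-10 - 5 \left(- A\right)\right) - A = \left(-10 + 5 A\right) - A = -10 + 4 A$)
$- 4 T{\left(5 \right)} s{\left(1 \right)} = - 4 \left(-10 + 4 \cdot 5\right) \left(-6\right) = - 4 \left(-10 + 20\right) \left(-6\right) = \left(-4\right) 10 \left(-6\right) = \left(-40\right) \left(-6\right) = 240$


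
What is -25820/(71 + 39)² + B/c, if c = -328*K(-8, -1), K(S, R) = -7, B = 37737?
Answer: 2838107/198440 ≈ 14.302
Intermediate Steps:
c = 2296 (c = -328*(-7) = 2296)
-25820/(71 + 39)² + B/c = -25820/(71 + 39)² + 37737/2296 = -25820/(110²) + 37737*(1/2296) = -25820/12100 + 5391/328 = -25820*1/12100 + 5391/328 = -1291/605 + 5391/328 = 2838107/198440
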